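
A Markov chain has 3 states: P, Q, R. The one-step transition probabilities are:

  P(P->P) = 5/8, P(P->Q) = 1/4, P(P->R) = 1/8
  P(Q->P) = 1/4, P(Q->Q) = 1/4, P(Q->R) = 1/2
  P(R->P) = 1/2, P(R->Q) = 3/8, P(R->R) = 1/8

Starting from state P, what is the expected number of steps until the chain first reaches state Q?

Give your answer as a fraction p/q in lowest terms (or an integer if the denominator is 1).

Let h_i = expected steps to first reach Q from state i.
Boundary: h_Q = 0.
First-step equations for the other states:
  h_P = 1 + 5/8*h_P + 1/4*h_Q + 1/8*h_R
  h_R = 1 + 1/2*h_P + 3/8*h_Q + 1/8*h_R

Substituting h_Q = 0 and rearranging gives the linear system (I - Q) h = 1:
  [3/8, -1/8] . (h_P, h_R) = 1
  [-1/2, 7/8] . (h_P, h_R) = 1

Solving yields:
  h_P = 64/17
  h_R = 56/17

Starting state is P, so the expected hitting time is h_P = 64/17.

Answer: 64/17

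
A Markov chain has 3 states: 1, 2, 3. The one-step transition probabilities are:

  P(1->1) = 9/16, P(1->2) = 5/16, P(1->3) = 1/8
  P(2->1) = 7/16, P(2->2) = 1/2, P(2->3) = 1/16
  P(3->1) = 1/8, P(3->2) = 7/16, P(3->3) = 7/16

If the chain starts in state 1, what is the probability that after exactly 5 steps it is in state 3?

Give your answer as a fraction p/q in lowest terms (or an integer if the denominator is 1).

Computing P^5 by repeated multiplication:
P^1 =
  1: [9/16, 5/16, 1/8]
  2: [7/16, 1/2, 1/16]
  3: [1/8, 7/16, 7/16]
P^2 =
  1: [15/32, 99/256, 37/256]
  2: [121/256, 53/128, 29/256]
  3: [81/256, 115/256, 15/64]
P^3 =
  1: [1847/4096, 1651/4096, 299/2048]
  2: [1889/4096, 207/512, 551/4096]
  3: [827/2048, 1745/4096, 697/4096]
P^4 =
  1: [459/1024, 26629/65536, 9531/65536]
  2: [29695/65536, 13275/32768, 9291/65536]
  3: [28495/65536, 27109/65536, 2483/16384]
P^5 =
  1: [469849/1048576, 426629/1048576, 76049/524288]
  2: [471687/1048576, 53239/131072, 150977/1048576]
  3: [233041/524288, 428871/1048576, 153623/1048576]

(P^5)[1 -> 3] = 76049/524288

Answer: 76049/524288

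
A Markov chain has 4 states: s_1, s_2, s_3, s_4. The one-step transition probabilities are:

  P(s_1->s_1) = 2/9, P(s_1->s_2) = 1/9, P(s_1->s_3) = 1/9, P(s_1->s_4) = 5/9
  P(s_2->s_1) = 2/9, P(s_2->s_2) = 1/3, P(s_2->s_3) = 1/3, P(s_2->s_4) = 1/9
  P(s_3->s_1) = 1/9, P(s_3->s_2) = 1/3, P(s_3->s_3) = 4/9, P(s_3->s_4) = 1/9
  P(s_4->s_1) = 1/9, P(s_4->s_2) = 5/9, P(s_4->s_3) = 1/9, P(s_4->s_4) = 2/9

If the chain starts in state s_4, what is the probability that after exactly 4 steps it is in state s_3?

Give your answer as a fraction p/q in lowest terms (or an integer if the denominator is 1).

Computing P^4 by repeated multiplication:
P^1 =
  s_1: [2/9, 1/9, 1/9, 5/9]
  s_2: [2/9, 1/3, 1/3, 1/9]
  s_3: [1/9, 1/3, 4/9, 1/9]
  s_4: [1/9, 5/9, 1/9, 2/9]
P^2 =
  s_1: [4/27, 11/27, 14/81, 22/81]
  s_2: [14/81, 25/81, 8/27, 2/9]
  s_3: [13/81, 1/3, 1/3, 14/81]
  s_4: [5/27, 29/81, 22/81, 5/27]
P^3 =
  s_1: [14/81, 263/729, 7/27, 151/729]
  s_2: [40/243, 251/729, 203/729, 155/729]
  s_3: [121/729, 245/729, 8/27, 49/243]
  s_4: [125/729, 1/3, 205/729, 52/243]
P^4 =
  s_1: [1118/6561, 2237/6561, 1822/6561, 1384/6561]
  s_2: [1100/6561, 2257/6561, 1840/6561, 1364/6561]
  s_3: [365/2187, 2239/6561, 1867/6561, 1360/6561]
  s_4: [1097/6561, 2249/6561, 610/2187, 1385/6561]

(P^4)[s_4 -> s_3] = 610/2187

Answer: 610/2187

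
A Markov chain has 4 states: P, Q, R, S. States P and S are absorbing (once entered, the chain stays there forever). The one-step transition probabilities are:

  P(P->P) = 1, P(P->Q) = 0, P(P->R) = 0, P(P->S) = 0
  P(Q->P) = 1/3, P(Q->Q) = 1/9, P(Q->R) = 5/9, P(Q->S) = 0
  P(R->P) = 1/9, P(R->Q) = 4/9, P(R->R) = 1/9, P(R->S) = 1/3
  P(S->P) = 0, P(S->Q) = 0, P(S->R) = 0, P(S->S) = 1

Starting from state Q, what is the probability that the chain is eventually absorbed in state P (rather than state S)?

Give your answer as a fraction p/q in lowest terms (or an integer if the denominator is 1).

Answer: 29/44

Derivation:
Let a_i = P(absorbed in P | start in state i).
Boundary conditions: a_P = 1, a_S = 0.
For each transient state i, a_i = sum_j P(i->j) * a_j:
  a_Q = 1/3*a_P + 1/9*a_Q + 5/9*a_R + 0*a_S
  a_R = 1/9*a_P + 4/9*a_Q + 1/9*a_R + 1/3*a_S

Substituting a_P = 1 and a_S = 0, rearrange to (I - Q) a = r where r[i] = P(i -> P):
  [8/9, -5/9] . (a_Q, a_R) = 1/3
  [-4/9, 8/9] . (a_Q, a_R) = 1/9

Solving yields:
  a_Q = 29/44
  a_R = 5/11

Starting state is Q, so the absorption probability is a_Q = 29/44.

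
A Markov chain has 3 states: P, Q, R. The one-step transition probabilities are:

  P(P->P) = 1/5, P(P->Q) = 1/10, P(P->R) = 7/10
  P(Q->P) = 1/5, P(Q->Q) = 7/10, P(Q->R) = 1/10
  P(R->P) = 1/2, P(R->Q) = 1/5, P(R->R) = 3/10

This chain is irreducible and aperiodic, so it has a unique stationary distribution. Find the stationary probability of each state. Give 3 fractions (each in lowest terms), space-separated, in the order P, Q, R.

Answer: 19/62 21/62 11/31

Derivation:
The stationary distribution satisfies pi = pi * P, i.e.:
  pi_P = 1/5*pi_P + 1/5*pi_Q + 1/2*pi_R
  pi_Q = 1/10*pi_P + 7/10*pi_Q + 1/5*pi_R
  pi_R = 7/10*pi_P + 1/10*pi_Q + 3/10*pi_R
with normalization: pi_P + pi_Q + pi_R = 1.

Using the first 2 balance equations plus normalization, the linear system A*pi = b is:
  [-4/5, 1/5, 1/2] . pi = 0
  [1/10, -3/10, 1/5] . pi = 0
  [1, 1, 1] . pi = 1

Solving yields:
  pi_P = 19/62
  pi_Q = 21/62
  pi_R = 11/31

Verification (pi * P):
  19/62*1/5 + 21/62*1/5 + 11/31*1/2 = 19/62 = pi_P  (ok)
  19/62*1/10 + 21/62*7/10 + 11/31*1/5 = 21/62 = pi_Q  (ok)
  19/62*7/10 + 21/62*1/10 + 11/31*3/10 = 11/31 = pi_R  (ok)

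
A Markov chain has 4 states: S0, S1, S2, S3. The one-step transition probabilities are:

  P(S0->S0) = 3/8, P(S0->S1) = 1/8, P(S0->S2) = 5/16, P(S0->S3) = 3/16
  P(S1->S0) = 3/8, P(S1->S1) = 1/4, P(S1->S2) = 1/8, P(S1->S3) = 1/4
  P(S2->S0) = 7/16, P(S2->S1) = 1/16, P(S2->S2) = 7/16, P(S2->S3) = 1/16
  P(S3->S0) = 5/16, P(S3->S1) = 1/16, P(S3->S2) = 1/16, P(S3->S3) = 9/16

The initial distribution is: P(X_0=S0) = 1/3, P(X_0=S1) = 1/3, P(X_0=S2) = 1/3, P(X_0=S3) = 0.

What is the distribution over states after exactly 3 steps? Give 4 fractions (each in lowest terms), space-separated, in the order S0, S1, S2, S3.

Propagating the distribution step by step (d_{t+1} = d_t * P):
d_0 = (S0=1/3, S1=1/3, S2=1/3, S3=0)
  d_1[S0] = 1/3*3/8 + 1/3*3/8 + 1/3*7/16 + 0*5/16 = 19/48
  d_1[S1] = 1/3*1/8 + 1/3*1/4 + 1/3*1/16 + 0*1/16 = 7/48
  d_1[S2] = 1/3*5/16 + 1/3*1/8 + 1/3*7/16 + 0*1/16 = 7/24
  d_1[S3] = 1/3*3/16 + 1/3*1/4 + 1/3*1/16 + 0*9/16 = 1/6
d_1 = (S0=19/48, S1=7/48, S2=7/24, S3=1/6)
  d_2[S0] = 19/48*3/8 + 7/48*3/8 + 7/24*7/16 + 1/6*5/16 = 49/128
  d_2[S1] = 19/48*1/8 + 7/48*1/4 + 7/24*1/16 + 1/6*1/16 = 11/96
  d_2[S2] = 19/48*5/16 + 7/48*1/8 + 7/24*7/16 + 1/6*1/16 = 215/768
  d_2[S3] = 19/48*3/16 + 7/48*1/4 + 7/24*1/16 + 1/6*9/16 = 57/256
d_2 = (S0=49/128, S1=11/96, S2=215/768, S3=57/256)
  d_3[S0] = 49/128*3/8 + 11/96*3/8 + 215/768*7/16 + 57/256*5/16 = 1163/3072
  d_3[S1] = 49/128*1/8 + 11/96*1/4 + 215/768*1/16 + 57/256*1/16 = 221/2048
  d_3[S2] = 49/128*5/16 + 11/96*1/8 + 215/768*7/16 + 57/256*1/16 = 1661/6144
  d_3[S3] = 49/128*3/16 + 11/96*1/4 + 215/768*1/16 + 57/256*9/16 = 249/1024
d_3 = (S0=1163/3072, S1=221/2048, S2=1661/6144, S3=249/1024)

Answer: 1163/3072 221/2048 1661/6144 249/1024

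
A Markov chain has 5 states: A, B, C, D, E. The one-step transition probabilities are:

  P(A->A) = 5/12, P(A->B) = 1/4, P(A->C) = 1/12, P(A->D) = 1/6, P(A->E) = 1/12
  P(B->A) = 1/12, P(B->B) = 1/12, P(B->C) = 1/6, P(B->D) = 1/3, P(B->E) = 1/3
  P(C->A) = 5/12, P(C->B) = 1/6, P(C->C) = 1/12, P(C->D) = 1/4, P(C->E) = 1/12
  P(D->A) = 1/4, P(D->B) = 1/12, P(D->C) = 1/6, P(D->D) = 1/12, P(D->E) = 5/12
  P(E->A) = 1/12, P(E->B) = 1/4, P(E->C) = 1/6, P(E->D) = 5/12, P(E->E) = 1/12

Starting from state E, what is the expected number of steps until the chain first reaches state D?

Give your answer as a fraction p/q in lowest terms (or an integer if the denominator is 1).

Answer: 2016/661

Derivation:
Let h_i = expected steps to first reach D from state i.
Boundary: h_D = 0.
First-step equations for the other states:
  h_A = 1 + 5/12*h_A + 1/4*h_B + 1/12*h_C + 1/6*h_D + 1/12*h_E
  h_B = 1 + 1/12*h_A + 1/12*h_B + 1/6*h_C + 1/3*h_D + 1/3*h_E
  h_C = 1 + 5/12*h_A + 1/6*h_B + 1/12*h_C + 1/4*h_D + 1/12*h_E
  h_E = 1 + 1/12*h_A + 1/4*h_B + 1/6*h_C + 5/12*h_D + 1/12*h_E

Substituting h_D = 0 and rearranging gives the linear system (I - Q) h = 1:
  [7/12, -1/4, -1/12, -1/12] . (h_A, h_B, h_C, h_E) = 1
  [-1/12, 11/12, -1/6, -1/3] . (h_A, h_B, h_C, h_E) = 1
  [-5/12, -1/6, 11/12, -1/12] . (h_A, h_B, h_C, h_E) = 1
  [-1/12, -1/4, -1/6, 11/12] . (h_A, h_B, h_C, h_E) = 1

Solving yields:
  h_A = 2708/661
  h_B = 2160/661
  h_C = 2528/661
  h_E = 2016/661

Starting state is E, so the expected hitting time is h_E = 2016/661.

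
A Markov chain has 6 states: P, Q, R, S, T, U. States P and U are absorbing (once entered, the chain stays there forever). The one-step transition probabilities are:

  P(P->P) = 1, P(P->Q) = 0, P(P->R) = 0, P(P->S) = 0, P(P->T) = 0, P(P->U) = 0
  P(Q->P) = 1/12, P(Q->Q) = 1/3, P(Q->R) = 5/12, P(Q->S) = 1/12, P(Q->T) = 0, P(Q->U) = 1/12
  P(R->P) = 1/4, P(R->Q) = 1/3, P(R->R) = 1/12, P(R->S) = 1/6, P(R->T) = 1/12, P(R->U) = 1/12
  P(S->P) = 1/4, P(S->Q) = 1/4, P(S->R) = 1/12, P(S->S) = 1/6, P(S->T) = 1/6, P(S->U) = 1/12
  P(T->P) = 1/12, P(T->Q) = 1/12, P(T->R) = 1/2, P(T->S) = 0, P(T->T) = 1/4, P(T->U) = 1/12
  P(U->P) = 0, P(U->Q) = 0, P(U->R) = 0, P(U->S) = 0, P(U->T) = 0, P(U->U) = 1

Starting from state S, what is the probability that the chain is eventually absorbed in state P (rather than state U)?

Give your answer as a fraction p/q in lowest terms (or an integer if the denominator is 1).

Let a_i = P(absorbed in P | start in state i).
Boundary conditions: a_P = 1, a_U = 0.
For each transient state i, a_i = sum_j P(i->j) * a_j:
  a_Q = 1/12*a_P + 1/3*a_Q + 5/12*a_R + 1/12*a_S + 0*a_T + 1/12*a_U
  a_R = 1/4*a_P + 1/3*a_Q + 1/12*a_R + 1/6*a_S + 1/12*a_T + 1/12*a_U
  a_S = 1/4*a_P + 1/4*a_Q + 1/12*a_R + 1/6*a_S + 1/6*a_T + 1/12*a_U
  a_T = 1/12*a_P + 1/12*a_Q + 1/2*a_R + 0*a_S + 1/4*a_T + 1/12*a_U

Substituting a_P = 1 and a_U = 0, rearrange to (I - Q) a = r where r[i] = P(i -> P):
  [2/3, -5/12, -1/12, 0] . (a_Q, a_R, a_S, a_T) = 1/12
  [-1/3, 11/12, -1/6, -1/12] . (a_Q, a_R, a_S, a_T) = 1/4
  [-1/4, -1/12, 5/6, -1/6] . (a_Q, a_R, a_S, a_T) = 1/4
  [-1/12, -1/2, 0, 3/4] . (a_Q, a_R, a_S, a_T) = 1/12

Solving yields:
  a_Q = 9/14
  a_R = 29/42
  a_S = 29/42
  a_T = 9/14

Starting state is S, so the absorption probability is a_S = 29/42.

Answer: 29/42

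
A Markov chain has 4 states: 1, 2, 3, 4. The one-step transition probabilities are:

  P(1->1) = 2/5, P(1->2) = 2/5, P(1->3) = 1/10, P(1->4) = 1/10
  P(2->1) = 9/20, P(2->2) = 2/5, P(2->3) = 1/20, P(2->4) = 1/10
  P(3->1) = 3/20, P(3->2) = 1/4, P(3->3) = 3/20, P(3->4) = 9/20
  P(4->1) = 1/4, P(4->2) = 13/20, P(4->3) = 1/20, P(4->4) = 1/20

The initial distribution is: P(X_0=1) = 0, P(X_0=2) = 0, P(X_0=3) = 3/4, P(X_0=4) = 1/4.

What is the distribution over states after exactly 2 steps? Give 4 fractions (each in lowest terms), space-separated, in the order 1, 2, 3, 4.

Answer: 267/800 15/32 57/800 101/800

Derivation:
Propagating the distribution step by step (d_{t+1} = d_t * P):
d_0 = (1=0, 2=0, 3=3/4, 4=1/4)
  d_1[1] = 0*2/5 + 0*9/20 + 3/4*3/20 + 1/4*1/4 = 7/40
  d_1[2] = 0*2/5 + 0*2/5 + 3/4*1/4 + 1/4*13/20 = 7/20
  d_1[3] = 0*1/10 + 0*1/20 + 3/4*3/20 + 1/4*1/20 = 1/8
  d_1[4] = 0*1/10 + 0*1/10 + 3/4*9/20 + 1/4*1/20 = 7/20
d_1 = (1=7/40, 2=7/20, 3=1/8, 4=7/20)
  d_2[1] = 7/40*2/5 + 7/20*9/20 + 1/8*3/20 + 7/20*1/4 = 267/800
  d_2[2] = 7/40*2/5 + 7/20*2/5 + 1/8*1/4 + 7/20*13/20 = 15/32
  d_2[3] = 7/40*1/10 + 7/20*1/20 + 1/8*3/20 + 7/20*1/20 = 57/800
  d_2[4] = 7/40*1/10 + 7/20*1/10 + 1/8*9/20 + 7/20*1/20 = 101/800
d_2 = (1=267/800, 2=15/32, 3=57/800, 4=101/800)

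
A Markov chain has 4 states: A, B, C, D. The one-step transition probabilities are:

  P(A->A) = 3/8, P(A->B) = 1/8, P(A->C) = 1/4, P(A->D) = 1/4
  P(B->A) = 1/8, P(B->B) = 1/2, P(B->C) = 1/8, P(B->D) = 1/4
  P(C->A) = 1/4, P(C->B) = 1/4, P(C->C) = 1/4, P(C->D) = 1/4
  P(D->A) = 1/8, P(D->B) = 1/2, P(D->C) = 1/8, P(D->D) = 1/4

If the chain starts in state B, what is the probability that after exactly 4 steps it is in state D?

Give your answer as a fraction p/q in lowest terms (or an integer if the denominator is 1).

Answer: 1/4

Derivation:
Computing P^4 by repeated multiplication:
P^1 =
  A: [3/8, 1/8, 1/4, 1/4]
  B: [1/8, 1/2, 1/8, 1/4]
  C: [1/4, 1/4, 1/4, 1/4]
  D: [1/8, 1/2, 1/8, 1/4]
P^2 =
  A: [1/4, 19/64, 13/64, 1/4]
  B: [11/64, 27/64, 5/32, 1/4]
  C: [7/32, 11/32, 3/16, 1/4]
  D: [11/64, 27/64, 5/32, 1/4]
P^3 =
  A: [109/512, 91/256, 93/512, 1/4]
  B: [3/16, 203/512, 85/512, 1/4]
  C: [13/64, 95/256, 45/256, 1/4]
  D: [3/16, 203/512, 85/512, 1/4]
P^4 =
  A: [823/4096, 1535/4096, 357/2048, 1/4]
  B: [789/4096, 795/2048, 693/4096, 1/4]
  C: [405/2048, 389/1024, 353/2048, 1/4]
  D: [789/4096, 795/2048, 693/4096, 1/4]

(P^4)[B -> D] = 1/4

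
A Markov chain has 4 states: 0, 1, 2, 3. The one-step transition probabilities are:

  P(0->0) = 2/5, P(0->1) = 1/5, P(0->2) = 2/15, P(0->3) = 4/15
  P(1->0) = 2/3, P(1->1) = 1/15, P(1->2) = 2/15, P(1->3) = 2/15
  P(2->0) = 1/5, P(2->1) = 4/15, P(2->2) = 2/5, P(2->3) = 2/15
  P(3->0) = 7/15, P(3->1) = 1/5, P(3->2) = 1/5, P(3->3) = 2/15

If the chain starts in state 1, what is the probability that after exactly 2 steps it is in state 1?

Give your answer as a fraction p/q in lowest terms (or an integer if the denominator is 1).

Computing P^2 by repeated multiplication:
P^1 =
  0: [2/5, 1/5, 2/15, 4/15]
  1: [2/3, 1/15, 2/15, 2/15]
  2: [1/5, 4/15, 2/5, 2/15]
  3: [7/15, 1/5, 1/5, 2/15]
P^2 =
  0: [4/9, 41/225, 14/75, 14/75]
  1: [2/5, 1/5, 8/45, 2/9]
  2: [2/5, 43/225, 56/225, 4/25]
  3: [19/45, 14/75, 44/225, 44/225]

(P^2)[1 -> 1] = 1/5

Answer: 1/5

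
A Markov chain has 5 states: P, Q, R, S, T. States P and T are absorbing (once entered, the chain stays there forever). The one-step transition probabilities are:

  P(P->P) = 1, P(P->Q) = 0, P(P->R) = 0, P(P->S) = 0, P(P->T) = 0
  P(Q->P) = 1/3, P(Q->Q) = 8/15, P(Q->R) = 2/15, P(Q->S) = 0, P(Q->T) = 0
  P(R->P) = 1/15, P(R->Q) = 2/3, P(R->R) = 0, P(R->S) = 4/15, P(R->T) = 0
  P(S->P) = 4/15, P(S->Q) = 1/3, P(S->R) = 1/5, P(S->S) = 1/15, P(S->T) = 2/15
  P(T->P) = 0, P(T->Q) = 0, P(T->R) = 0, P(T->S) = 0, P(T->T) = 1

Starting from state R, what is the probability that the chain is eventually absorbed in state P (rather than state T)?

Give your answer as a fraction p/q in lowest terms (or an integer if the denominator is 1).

Let a_i = P(absorbed in P | start in state i).
Boundary conditions: a_P = 1, a_T = 0.
For each transient state i, a_i = sum_j P(i->j) * a_j:
  a_Q = 1/3*a_P + 8/15*a_Q + 2/15*a_R + 0*a_S + 0*a_T
  a_R = 1/15*a_P + 2/3*a_Q + 0*a_R + 4/15*a_S + 0*a_T
  a_S = 4/15*a_P + 1/3*a_Q + 1/5*a_R + 1/15*a_S + 2/15*a_T

Substituting a_P = 1 and a_T = 0, rearrange to (I - Q) a = r where r[i] = P(i -> P):
  [7/15, -2/15, 0] . (a_Q, a_R, a_S) = 1/3
  [-2/3, 1, -4/15] . (a_Q, a_R, a_S) = 1/15
  [-1/3, -1/5, 14/15] . (a_Q, a_R, a_S) = 4/15

Solving yields:
  a_Q = 525/533
  a_R = 505/533
  a_S = 448/533

Starting state is R, so the absorption probability is a_R = 505/533.

Answer: 505/533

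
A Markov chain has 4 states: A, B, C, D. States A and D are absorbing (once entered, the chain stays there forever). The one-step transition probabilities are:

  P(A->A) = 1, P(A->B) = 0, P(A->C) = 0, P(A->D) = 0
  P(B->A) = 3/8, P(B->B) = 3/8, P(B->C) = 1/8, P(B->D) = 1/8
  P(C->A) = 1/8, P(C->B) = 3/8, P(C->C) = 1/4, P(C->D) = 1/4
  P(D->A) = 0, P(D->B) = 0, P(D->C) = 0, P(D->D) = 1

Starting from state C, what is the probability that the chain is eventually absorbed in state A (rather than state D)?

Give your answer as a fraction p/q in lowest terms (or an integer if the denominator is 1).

Answer: 14/27

Derivation:
Let a_i = P(absorbed in A | start in state i).
Boundary conditions: a_A = 1, a_D = 0.
For each transient state i, a_i = sum_j P(i->j) * a_j:
  a_B = 3/8*a_A + 3/8*a_B + 1/8*a_C + 1/8*a_D
  a_C = 1/8*a_A + 3/8*a_B + 1/4*a_C + 1/4*a_D

Substituting a_A = 1 and a_D = 0, rearrange to (I - Q) a = r where r[i] = P(i -> A):
  [5/8, -1/8] . (a_B, a_C) = 3/8
  [-3/8, 3/4] . (a_B, a_C) = 1/8

Solving yields:
  a_B = 19/27
  a_C = 14/27

Starting state is C, so the absorption probability is a_C = 14/27.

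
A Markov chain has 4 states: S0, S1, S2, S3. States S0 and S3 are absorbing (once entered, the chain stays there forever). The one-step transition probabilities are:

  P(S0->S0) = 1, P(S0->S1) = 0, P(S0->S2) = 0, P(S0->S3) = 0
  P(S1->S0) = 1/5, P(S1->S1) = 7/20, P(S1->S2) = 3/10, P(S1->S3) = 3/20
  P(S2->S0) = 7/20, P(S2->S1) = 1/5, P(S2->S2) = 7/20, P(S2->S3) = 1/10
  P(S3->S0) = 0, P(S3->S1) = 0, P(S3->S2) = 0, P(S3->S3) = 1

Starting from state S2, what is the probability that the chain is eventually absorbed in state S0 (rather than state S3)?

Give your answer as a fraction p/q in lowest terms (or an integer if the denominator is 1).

Let a_i = P(absorbed in S0 | start in state i).
Boundary conditions: a_S0 = 1, a_S3 = 0.
For each transient state i, a_i = sum_j P(i->j) * a_j:
  a_S1 = 1/5*a_S0 + 7/20*a_S1 + 3/10*a_S2 + 3/20*a_S3
  a_S2 = 7/20*a_S0 + 1/5*a_S1 + 7/20*a_S2 + 1/10*a_S3

Substituting a_S0 = 1 and a_S3 = 0, rearrange to (I - Q) a = r where r[i] = P(i -> S0):
  [13/20, -3/10] . (a_S1, a_S2) = 1/5
  [-1/5, 13/20] . (a_S1, a_S2) = 7/20

Solving yields:
  a_S1 = 94/145
  a_S2 = 107/145

Starting state is S2, so the absorption probability is a_S2 = 107/145.

Answer: 107/145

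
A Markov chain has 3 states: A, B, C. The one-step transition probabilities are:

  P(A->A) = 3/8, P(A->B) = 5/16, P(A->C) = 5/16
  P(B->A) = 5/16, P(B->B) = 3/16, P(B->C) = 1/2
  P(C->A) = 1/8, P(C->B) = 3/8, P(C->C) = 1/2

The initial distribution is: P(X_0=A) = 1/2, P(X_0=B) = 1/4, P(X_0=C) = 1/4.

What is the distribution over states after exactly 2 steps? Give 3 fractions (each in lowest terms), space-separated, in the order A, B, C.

Propagating the distribution step by step (d_{t+1} = d_t * P):
d_0 = (A=1/2, B=1/4, C=1/4)
  d_1[A] = 1/2*3/8 + 1/4*5/16 + 1/4*1/8 = 19/64
  d_1[B] = 1/2*5/16 + 1/4*3/16 + 1/4*3/8 = 19/64
  d_1[C] = 1/2*5/16 + 1/4*1/2 + 1/4*1/2 = 13/32
d_1 = (A=19/64, B=19/64, C=13/32)
  d_2[A] = 19/64*3/8 + 19/64*5/16 + 13/32*1/8 = 261/1024
  d_2[B] = 19/64*5/16 + 19/64*3/16 + 13/32*3/8 = 77/256
  d_2[C] = 19/64*5/16 + 19/64*1/2 + 13/32*1/2 = 455/1024
d_2 = (A=261/1024, B=77/256, C=455/1024)

Answer: 261/1024 77/256 455/1024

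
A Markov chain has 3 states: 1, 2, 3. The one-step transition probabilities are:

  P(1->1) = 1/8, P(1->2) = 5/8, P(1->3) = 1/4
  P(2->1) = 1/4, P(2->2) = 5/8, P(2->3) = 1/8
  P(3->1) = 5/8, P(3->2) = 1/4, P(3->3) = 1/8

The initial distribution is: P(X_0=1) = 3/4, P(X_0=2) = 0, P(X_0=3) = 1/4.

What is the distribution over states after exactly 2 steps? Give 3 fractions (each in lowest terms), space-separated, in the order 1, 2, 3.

Propagating the distribution step by step (d_{t+1} = d_t * P):
d_0 = (1=3/4, 2=0, 3=1/4)
  d_1[1] = 3/4*1/8 + 0*1/4 + 1/4*5/8 = 1/4
  d_1[2] = 3/4*5/8 + 0*5/8 + 1/4*1/4 = 17/32
  d_1[3] = 3/4*1/4 + 0*1/8 + 1/4*1/8 = 7/32
d_1 = (1=1/4, 2=17/32, 3=7/32)
  d_2[1] = 1/4*1/8 + 17/32*1/4 + 7/32*5/8 = 77/256
  d_2[2] = 1/4*5/8 + 17/32*5/8 + 7/32*1/4 = 139/256
  d_2[3] = 1/4*1/4 + 17/32*1/8 + 7/32*1/8 = 5/32
d_2 = (1=77/256, 2=139/256, 3=5/32)

Answer: 77/256 139/256 5/32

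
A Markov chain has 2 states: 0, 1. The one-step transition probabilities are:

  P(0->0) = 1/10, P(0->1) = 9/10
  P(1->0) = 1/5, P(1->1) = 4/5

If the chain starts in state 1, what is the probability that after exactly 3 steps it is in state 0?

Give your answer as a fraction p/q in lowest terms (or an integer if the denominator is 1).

Computing P^3 by repeated multiplication:
P^1 =
  0: [1/10, 9/10]
  1: [1/5, 4/5]
P^2 =
  0: [19/100, 81/100]
  1: [9/50, 41/50]
P^3 =
  0: [181/1000, 819/1000]
  1: [91/500, 409/500]

(P^3)[1 -> 0] = 91/500

Answer: 91/500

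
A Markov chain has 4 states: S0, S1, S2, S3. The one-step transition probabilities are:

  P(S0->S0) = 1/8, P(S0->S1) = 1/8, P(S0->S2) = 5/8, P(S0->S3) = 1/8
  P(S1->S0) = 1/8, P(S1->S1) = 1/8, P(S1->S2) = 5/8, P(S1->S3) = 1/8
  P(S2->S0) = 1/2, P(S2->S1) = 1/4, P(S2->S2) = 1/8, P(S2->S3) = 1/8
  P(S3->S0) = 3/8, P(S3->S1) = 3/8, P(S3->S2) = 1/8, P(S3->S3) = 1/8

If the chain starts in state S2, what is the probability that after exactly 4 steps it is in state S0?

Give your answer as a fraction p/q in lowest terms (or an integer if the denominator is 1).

Answer: 35/128

Derivation:
Computing P^4 by repeated multiplication:
P^1 =
  S0: [1/8, 1/8, 5/8, 1/8]
  S1: [1/8, 1/8, 5/8, 1/8]
  S2: [1/2, 1/4, 1/8, 1/8]
  S3: [3/8, 3/8, 1/8, 1/8]
P^2 =
  S0: [25/64, 15/64, 1/4, 1/8]
  S1: [25/64, 15/64, 1/4, 1/8]
  S2: [13/64, 11/64, 1/2, 1/8]
  S3: [13/64, 11/64, 1/2, 1/8]
P^3 =
  S0: [1/4, 3/16, 7/16, 1/8]
  S1: [1/4, 3/16, 7/16, 1/8]
  S2: [11/32, 7/32, 5/16, 1/8]
  S3: [11/32, 7/32, 5/16, 1/8]
P^4 =
  S0: [41/128, 27/128, 11/32, 1/8]
  S1: [41/128, 27/128, 11/32, 1/8]
  S2: [35/128, 25/128, 13/32, 1/8]
  S3: [35/128, 25/128, 13/32, 1/8]

(P^4)[S2 -> S0] = 35/128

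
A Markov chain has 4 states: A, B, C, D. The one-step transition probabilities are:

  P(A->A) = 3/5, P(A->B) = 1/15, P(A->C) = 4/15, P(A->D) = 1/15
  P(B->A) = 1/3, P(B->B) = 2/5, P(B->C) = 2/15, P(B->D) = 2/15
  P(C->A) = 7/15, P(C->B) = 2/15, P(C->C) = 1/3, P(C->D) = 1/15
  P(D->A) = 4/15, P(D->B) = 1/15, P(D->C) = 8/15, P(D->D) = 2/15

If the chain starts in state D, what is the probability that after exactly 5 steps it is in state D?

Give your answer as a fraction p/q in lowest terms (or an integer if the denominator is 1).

Answer: 12254/151875

Derivation:
Computing P^5 by repeated multiplication:
P^1 =
  A: [3/5, 1/15, 4/15, 1/15]
  B: [1/3, 2/5, 2/15, 2/15]
  C: [7/15, 2/15, 1/3, 1/15]
  D: [4/15, 1/15, 8/15, 2/15]
P^2 =
  A: [118/225, 8/75, 22/75, 17/225]
  B: [97/225, 47/225, 58/225, 23/225]
  C: [112/225, 2/15, 13/45, 2/25]
  D: [7/15, 28/225, 74/225, 2/25]
P^3 =
  A: [1712/3375, 137/1125, 986/3375, 266/3375]
  B: [1606/3375, 518/3375, 956/3375, 59/675]
  C: [337/675, 88/675, 977/3375, 91/1125]
  D: [67/135, 439/3375, 22/75, 271/3375]
P^4 =
  A: [25429/50625, 6416/50625, 14728/50625, 4052/50625]
  B: [24916/50625, 769/5625, 584/2025, 1396/16875]
  C: [8432/16875, 728/5625, 14689/50625, 4088/50625]
  D: [8428/16875, 1312/10125, 14696/50625, 817/10125]
P^5 =
  A: [76049/151875, 97433/759375, 220604/759375, 61093/759375]
  B: [377801/759375, 19966/151875, 44002/151875, 20578/253125]
  C: [126533/253125, 98074/759375, 24493/84375, 12253/151875]
  D: [379568/759375, 32707/253125, 73472/253125, 12254/151875]

(P^5)[D -> D] = 12254/151875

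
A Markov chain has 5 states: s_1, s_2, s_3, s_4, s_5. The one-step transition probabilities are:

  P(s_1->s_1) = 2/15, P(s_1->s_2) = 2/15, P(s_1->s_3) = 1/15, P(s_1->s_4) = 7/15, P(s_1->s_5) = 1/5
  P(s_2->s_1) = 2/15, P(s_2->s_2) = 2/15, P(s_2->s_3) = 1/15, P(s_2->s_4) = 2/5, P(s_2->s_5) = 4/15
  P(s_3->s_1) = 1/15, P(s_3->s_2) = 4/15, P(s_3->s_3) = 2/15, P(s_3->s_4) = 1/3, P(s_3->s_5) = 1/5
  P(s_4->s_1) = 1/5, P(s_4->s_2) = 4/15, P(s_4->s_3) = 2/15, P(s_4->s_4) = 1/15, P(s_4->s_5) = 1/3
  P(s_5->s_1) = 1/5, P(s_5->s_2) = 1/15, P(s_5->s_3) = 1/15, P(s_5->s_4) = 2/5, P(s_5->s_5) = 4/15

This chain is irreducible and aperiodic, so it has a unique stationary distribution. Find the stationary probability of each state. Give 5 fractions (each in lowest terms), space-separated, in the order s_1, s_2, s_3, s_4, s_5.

The stationary distribution satisfies pi = pi * P, i.e.:
  pi_s_1 = 2/15*pi_s_1 + 2/15*pi_s_2 + 1/15*pi_s_3 + 1/5*pi_s_4 + 1/5*pi_s_5
  pi_s_2 = 2/15*pi_s_1 + 2/15*pi_s_2 + 4/15*pi_s_3 + 4/15*pi_s_4 + 1/15*pi_s_5
  pi_s_3 = 1/15*pi_s_1 + 1/15*pi_s_2 + 2/15*pi_s_3 + 2/15*pi_s_4 + 1/15*pi_s_5
  pi_s_4 = 7/15*pi_s_1 + 2/5*pi_s_2 + 1/3*pi_s_3 + 1/15*pi_s_4 + 2/5*pi_s_5
  pi_s_5 = 1/5*pi_s_1 + 4/15*pi_s_2 + 1/5*pi_s_3 + 1/3*pi_s_4 + 4/15*pi_s_5
with normalization: pi_s_1 + pi_s_2 + pi_s_3 + pi_s_4 + pi_s_5 = 1.

Using the first 4 balance equations plus normalization, the linear system A*pi = b is:
  [-13/15, 2/15, 1/15, 1/5, 1/5] . pi = 0
  [2/15, -13/15, 4/15, 4/15, 1/15] . pi = 0
  [1/15, 1/15, -13/15, 2/15, 1/15] . pi = 0
  [7/15, 2/5, 1/3, -14/15, 2/5] . pi = 0
  [1, 1, 1, 1, 1] . pi = 1

Solving yields:
  pi_s_1 = 5233/31649
  pi_s_2 = 5325/31649
  pi_s_3 = 2947/31649
  pi_s_4 = 9609/31649
  pi_s_5 = 8535/31649

Verification (pi * P):
  5233/31649*2/15 + 5325/31649*2/15 + 2947/31649*1/15 + 9609/31649*1/5 + 8535/31649*1/5 = 5233/31649 = pi_s_1  (ok)
  5233/31649*2/15 + 5325/31649*2/15 + 2947/31649*4/15 + 9609/31649*4/15 + 8535/31649*1/15 = 5325/31649 = pi_s_2  (ok)
  5233/31649*1/15 + 5325/31649*1/15 + 2947/31649*2/15 + 9609/31649*2/15 + 8535/31649*1/15 = 2947/31649 = pi_s_3  (ok)
  5233/31649*7/15 + 5325/31649*2/5 + 2947/31649*1/3 + 9609/31649*1/15 + 8535/31649*2/5 = 9609/31649 = pi_s_4  (ok)
  5233/31649*1/5 + 5325/31649*4/15 + 2947/31649*1/5 + 9609/31649*1/3 + 8535/31649*4/15 = 8535/31649 = pi_s_5  (ok)

Answer: 5233/31649 5325/31649 2947/31649 9609/31649 8535/31649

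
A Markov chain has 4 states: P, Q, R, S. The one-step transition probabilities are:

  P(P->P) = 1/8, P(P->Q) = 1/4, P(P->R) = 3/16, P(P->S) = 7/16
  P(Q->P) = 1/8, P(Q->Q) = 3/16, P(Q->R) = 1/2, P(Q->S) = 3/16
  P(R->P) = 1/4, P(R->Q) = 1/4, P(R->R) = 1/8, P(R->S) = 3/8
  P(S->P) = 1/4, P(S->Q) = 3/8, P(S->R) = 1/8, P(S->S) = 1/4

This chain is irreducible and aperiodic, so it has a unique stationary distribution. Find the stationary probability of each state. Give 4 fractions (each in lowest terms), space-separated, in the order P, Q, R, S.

The stationary distribution satisfies pi = pi * P, i.e.:
  pi_P = 1/8*pi_P + 1/8*pi_Q + 1/4*pi_R + 1/4*pi_S
  pi_Q = 1/4*pi_P + 3/16*pi_Q + 1/4*pi_R + 3/8*pi_S
  pi_R = 3/16*pi_P + 1/2*pi_Q + 1/8*pi_R + 1/8*pi_S
  pi_S = 7/16*pi_P + 3/16*pi_Q + 3/8*pi_R + 1/4*pi_S
with normalization: pi_P + pi_Q + pi_R + pi_S = 1.

Using the first 3 balance equations plus normalization, the linear system A*pi = b is:
  [-7/8, 1/8, 1/4, 1/4] . pi = 0
  [1/4, -13/16, 1/4, 3/8] . pi = 0
  [3/16, 1/2, -7/8, 1/8] . pi = 0
  [1, 1, 1, 1] . pi = 1

Solving yields:
  pi_P = 54/281
  pi_Q = 76/281
  pi_R = 67/281
  pi_S = 84/281

Verification (pi * P):
  54/281*1/8 + 76/281*1/8 + 67/281*1/4 + 84/281*1/4 = 54/281 = pi_P  (ok)
  54/281*1/4 + 76/281*3/16 + 67/281*1/4 + 84/281*3/8 = 76/281 = pi_Q  (ok)
  54/281*3/16 + 76/281*1/2 + 67/281*1/8 + 84/281*1/8 = 67/281 = pi_R  (ok)
  54/281*7/16 + 76/281*3/16 + 67/281*3/8 + 84/281*1/4 = 84/281 = pi_S  (ok)

Answer: 54/281 76/281 67/281 84/281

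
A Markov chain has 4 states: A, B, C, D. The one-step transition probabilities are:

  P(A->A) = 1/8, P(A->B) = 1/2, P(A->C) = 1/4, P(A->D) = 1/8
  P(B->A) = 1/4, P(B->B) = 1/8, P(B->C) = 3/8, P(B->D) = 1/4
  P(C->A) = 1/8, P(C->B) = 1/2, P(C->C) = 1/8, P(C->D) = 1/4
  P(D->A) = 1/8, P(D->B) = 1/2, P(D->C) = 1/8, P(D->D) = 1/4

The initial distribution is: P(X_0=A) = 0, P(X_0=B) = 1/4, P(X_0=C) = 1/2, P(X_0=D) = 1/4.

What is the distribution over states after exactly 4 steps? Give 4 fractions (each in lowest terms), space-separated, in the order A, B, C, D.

Propagating the distribution step by step (d_{t+1} = d_t * P):
d_0 = (A=0, B=1/4, C=1/2, D=1/4)
  d_1[A] = 0*1/8 + 1/4*1/4 + 1/2*1/8 + 1/4*1/8 = 5/32
  d_1[B] = 0*1/2 + 1/4*1/8 + 1/2*1/2 + 1/4*1/2 = 13/32
  d_1[C] = 0*1/4 + 1/4*3/8 + 1/2*1/8 + 1/4*1/8 = 3/16
  d_1[D] = 0*1/8 + 1/4*1/4 + 1/2*1/4 + 1/4*1/4 = 1/4
d_1 = (A=5/32, B=13/32, C=3/16, D=1/4)
  d_2[A] = 5/32*1/8 + 13/32*1/4 + 3/16*1/8 + 1/4*1/8 = 45/256
  d_2[B] = 5/32*1/2 + 13/32*1/8 + 3/16*1/2 + 1/4*1/2 = 89/256
  d_2[C] = 5/32*1/4 + 13/32*3/8 + 3/16*1/8 + 1/4*1/8 = 63/256
  d_2[D] = 5/32*1/8 + 13/32*1/4 + 3/16*1/4 + 1/4*1/4 = 59/256
d_2 = (A=45/256, B=89/256, C=63/256, D=59/256)
  d_3[A] = 45/256*1/8 + 89/256*1/4 + 63/256*1/8 + 59/256*1/8 = 345/2048
  d_3[B] = 45/256*1/2 + 89/256*1/8 + 63/256*1/2 + 59/256*1/2 = 757/2048
  d_3[C] = 45/256*1/4 + 89/256*3/8 + 63/256*1/8 + 59/256*1/8 = 479/2048
  d_3[D] = 45/256*1/8 + 89/256*1/4 + 63/256*1/4 + 59/256*1/4 = 467/2048
d_3 = (A=345/2048, B=757/2048, C=479/2048, D=467/2048)
  d_4[A] = 345/2048*1/8 + 757/2048*1/4 + 479/2048*1/8 + 467/2048*1/8 = 2805/16384
  d_4[B] = 345/2048*1/2 + 757/2048*1/8 + 479/2048*1/2 + 467/2048*1/2 = 5921/16384
  d_4[C] = 345/2048*1/4 + 757/2048*3/8 + 479/2048*1/8 + 467/2048*1/8 = 3907/16384
  d_4[D] = 345/2048*1/8 + 757/2048*1/4 + 479/2048*1/4 + 467/2048*1/4 = 3751/16384
d_4 = (A=2805/16384, B=5921/16384, C=3907/16384, D=3751/16384)

Answer: 2805/16384 5921/16384 3907/16384 3751/16384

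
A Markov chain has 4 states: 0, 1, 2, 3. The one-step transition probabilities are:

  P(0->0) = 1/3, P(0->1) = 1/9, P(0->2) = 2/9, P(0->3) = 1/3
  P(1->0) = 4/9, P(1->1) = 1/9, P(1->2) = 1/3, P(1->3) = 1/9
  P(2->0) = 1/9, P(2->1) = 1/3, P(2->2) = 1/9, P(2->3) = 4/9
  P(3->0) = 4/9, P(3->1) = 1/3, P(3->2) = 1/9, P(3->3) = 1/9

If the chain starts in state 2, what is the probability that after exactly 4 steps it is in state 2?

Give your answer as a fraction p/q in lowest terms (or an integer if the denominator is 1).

Answer: 1255/6561

Derivation:
Computing P^4 by repeated multiplication:
P^1 =
  0: [1/3, 1/9, 2/9, 1/3]
  1: [4/9, 1/9, 1/3, 1/9]
  2: [1/9, 1/3, 1/9, 4/9]
  3: [4/9, 1/3, 1/9, 1/9]
P^2 =
  0: [1/3, 19/81, 14/81, 7/27]
  1: [23/81, 17/81, 5/27, 26/81]
  2: [32/81, 19/81, 16/81, 14/81]
  3: [29/81, 13/81, 19/81, 20/81]
P^3 =
  0: [85/243, 151/729, 146/729, 59/243]
  1: [256/729, 163/729, 46/243, 172/729]
  2: [244/729, 47/243, 151/729, 193/729]
  3: [238/729, 53/243, 136/729, 196/729]
P^4 =
  0: [247/729, 1375/6561, 1286/6561, 559/2187]
  1: [2246/6561, 1349/6561, 437/2187, 1655/6561]
  2: [2219/6561, 1417/6561, 1255/6561, 1670/6561]
  3: [2270/6561, 1393/6561, 1285/6561, 1613/6561]

(P^4)[2 -> 2] = 1255/6561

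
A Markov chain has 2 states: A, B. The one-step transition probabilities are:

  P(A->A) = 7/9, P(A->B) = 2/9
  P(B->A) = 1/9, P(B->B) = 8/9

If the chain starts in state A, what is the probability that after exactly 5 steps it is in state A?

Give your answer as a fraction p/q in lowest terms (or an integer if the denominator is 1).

Answer: 307/729

Derivation:
Computing P^5 by repeated multiplication:
P^1 =
  A: [7/9, 2/9]
  B: [1/9, 8/9]
P^2 =
  A: [17/27, 10/27]
  B: [5/27, 22/27]
P^3 =
  A: [43/81, 38/81]
  B: [19/81, 62/81]
P^4 =
  A: [113/243, 130/243]
  B: [65/243, 178/243]
P^5 =
  A: [307/729, 422/729]
  B: [211/729, 518/729]

(P^5)[A -> A] = 307/729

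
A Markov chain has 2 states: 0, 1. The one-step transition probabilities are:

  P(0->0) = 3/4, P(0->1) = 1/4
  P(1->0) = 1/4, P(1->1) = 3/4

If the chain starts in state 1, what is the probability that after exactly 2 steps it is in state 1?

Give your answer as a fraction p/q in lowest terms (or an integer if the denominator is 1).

Computing P^2 by repeated multiplication:
P^1 =
  0: [3/4, 1/4]
  1: [1/4, 3/4]
P^2 =
  0: [5/8, 3/8]
  1: [3/8, 5/8]

(P^2)[1 -> 1] = 5/8

Answer: 5/8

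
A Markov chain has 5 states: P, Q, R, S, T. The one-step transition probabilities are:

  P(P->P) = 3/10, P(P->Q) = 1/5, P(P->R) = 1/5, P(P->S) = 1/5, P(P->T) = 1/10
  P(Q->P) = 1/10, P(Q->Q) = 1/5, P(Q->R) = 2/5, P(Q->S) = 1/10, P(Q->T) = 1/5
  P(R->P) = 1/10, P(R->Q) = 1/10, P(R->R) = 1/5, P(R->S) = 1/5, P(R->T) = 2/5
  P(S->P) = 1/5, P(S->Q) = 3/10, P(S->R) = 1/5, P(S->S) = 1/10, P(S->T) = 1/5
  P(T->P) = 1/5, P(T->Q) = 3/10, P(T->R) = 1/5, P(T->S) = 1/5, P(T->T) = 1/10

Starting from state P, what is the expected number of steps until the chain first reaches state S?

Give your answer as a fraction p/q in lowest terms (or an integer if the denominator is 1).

Answer: 2510/453

Derivation:
Let h_i = expected steps to first reach S from state i.
Boundary: h_S = 0.
First-step equations for the other states:
  h_P = 1 + 3/10*h_P + 1/5*h_Q + 1/5*h_R + 1/5*h_S + 1/10*h_T
  h_Q = 1 + 1/10*h_P + 1/5*h_Q + 2/5*h_R + 1/10*h_S + 1/5*h_T
  h_R = 1 + 1/10*h_P + 1/10*h_Q + 1/5*h_R + 1/5*h_S + 2/5*h_T
  h_T = 1 + 1/5*h_P + 3/10*h_Q + 1/5*h_R + 1/5*h_S + 1/10*h_T

Substituting h_S = 0 and rearranging gives the linear system (I - Q) h = 1:
  [7/10, -1/5, -1/5, -1/10] . (h_P, h_Q, h_R, h_T) = 1
  [-1/10, 4/5, -2/5, -1/5] . (h_P, h_Q, h_R, h_T) = 1
  [-1/10, -1/10, 4/5, -2/5] . (h_P, h_Q, h_R, h_T) = 1
  [-1/5, -3/10, -1/5, 9/10] . (h_P, h_Q, h_R, h_T) = 1

Solving yields:
  h_P = 2510/453
  h_Q = 920/151
  h_R = 4985/906
  h_T = 845/151

Starting state is P, so the expected hitting time is h_P = 2510/453.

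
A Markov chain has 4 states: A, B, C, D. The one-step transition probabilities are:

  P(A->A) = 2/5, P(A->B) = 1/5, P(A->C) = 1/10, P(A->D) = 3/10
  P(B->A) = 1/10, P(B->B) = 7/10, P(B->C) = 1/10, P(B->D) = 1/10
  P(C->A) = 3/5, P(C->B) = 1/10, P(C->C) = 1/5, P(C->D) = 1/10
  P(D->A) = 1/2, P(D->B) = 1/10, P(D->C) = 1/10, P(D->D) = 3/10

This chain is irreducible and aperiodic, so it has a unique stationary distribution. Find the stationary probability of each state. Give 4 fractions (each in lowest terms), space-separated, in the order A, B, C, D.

Answer: 37/108 145/432 1/9 91/432

Derivation:
The stationary distribution satisfies pi = pi * P, i.e.:
  pi_A = 2/5*pi_A + 1/10*pi_B + 3/5*pi_C + 1/2*pi_D
  pi_B = 1/5*pi_A + 7/10*pi_B + 1/10*pi_C + 1/10*pi_D
  pi_C = 1/10*pi_A + 1/10*pi_B + 1/5*pi_C + 1/10*pi_D
  pi_D = 3/10*pi_A + 1/10*pi_B + 1/10*pi_C + 3/10*pi_D
with normalization: pi_A + pi_B + pi_C + pi_D = 1.

Using the first 3 balance equations plus normalization, the linear system A*pi = b is:
  [-3/5, 1/10, 3/5, 1/2] . pi = 0
  [1/5, -3/10, 1/10, 1/10] . pi = 0
  [1/10, 1/10, -4/5, 1/10] . pi = 0
  [1, 1, 1, 1] . pi = 1

Solving yields:
  pi_A = 37/108
  pi_B = 145/432
  pi_C = 1/9
  pi_D = 91/432

Verification (pi * P):
  37/108*2/5 + 145/432*1/10 + 1/9*3/5 + 91/432*1/2 = 37/108 = pi_A  (ok)
  37/108*1/5 + 145/432*7/10 + 1/9*1/10 + 91/432*1/10 = 145/432 = pi_B  (ok)
  37/108*1/10 + 145/432*1/10 + 1/9*1/5 + 91/432*1/10 = 1/9 = pi_C  (ok)
  37/108*3/10 + 145/432*1/10 + 1/9*1/10 + 91/432*3/10 = 91/432 = pi_D  (ok)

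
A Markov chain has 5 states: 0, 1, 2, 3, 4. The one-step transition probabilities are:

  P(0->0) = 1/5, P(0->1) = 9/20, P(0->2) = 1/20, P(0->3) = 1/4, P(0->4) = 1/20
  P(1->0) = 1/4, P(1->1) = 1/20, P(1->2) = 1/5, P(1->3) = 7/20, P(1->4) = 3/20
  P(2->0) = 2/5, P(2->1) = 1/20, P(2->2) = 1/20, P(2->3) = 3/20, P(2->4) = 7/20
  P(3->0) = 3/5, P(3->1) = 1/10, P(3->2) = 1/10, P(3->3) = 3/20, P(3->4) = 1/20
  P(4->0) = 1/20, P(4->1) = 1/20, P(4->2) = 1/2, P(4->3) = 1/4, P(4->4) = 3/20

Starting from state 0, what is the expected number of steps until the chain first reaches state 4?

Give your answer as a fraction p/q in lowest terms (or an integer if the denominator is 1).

Let h_i = expected steps to first reach 4 from state i.
Boundary: h_4 = 0.
First-step equations for the other states:
  h_0 = 1 + 1/5*h_0 + 9/20*h_1 + 1/20*h_2 + 1/4*h_3 + 1/20*h_4
  h_1 = 1 + 1/4*h_0 + 1/20*h_1 + 1/5*h_2 + 7/20*h_3 + 3/20*h_4
  h_2 = 1 + 2/5*h_0 + 1/20*h_1 + 1/20*h_2 + 3/20*h_3 + 7/20*h_4
  h_3 = 1 + 3/5*h_0 + 1/10*h_1 + 1/10*h_2 + 3/20*h_3 + 1/20*h_4

Substituting h_4 = 0 and rearranging gives the linear system (I - Q) h = 1:
  [4/5, -9/20, -1/20, -1/4] . (h_0, h_1, h_2, h_3) = 1
  [-1/4, 19/20, -1/5, -7/20] . (h_0, h_1, h_2, h_3) = 1
  [-2/5, -1/20, 19/20, -3/20] . (h_0, h_1, h_2, h_3) = 1
  [-3/5, -1/10, -1/10, 17/20] . (h_0, h_1, h_2, h_3) = 1

Solving yields:
  h_0 = 65790/6743
  h_1 = 59330/6743
  h_2 = 4410/613
  h_3 = 67060/6743

Starting state is 0, so the expected hitting time is h_0 = 65790/6743.

Answer: 65790/6743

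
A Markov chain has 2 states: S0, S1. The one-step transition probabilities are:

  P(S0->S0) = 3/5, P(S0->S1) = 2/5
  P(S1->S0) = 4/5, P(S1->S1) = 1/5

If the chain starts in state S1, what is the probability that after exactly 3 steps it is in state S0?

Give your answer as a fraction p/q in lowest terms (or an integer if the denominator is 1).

Computing P^3 by repeated multiplication:
P^1 =
  S0: [3/5, 2/5]
  S1: [4/5, 1/5]
P^2 =
  S0: [17/25, 8/25]
  S1: [16/25, 9/25]
P^3 =
  S0: [83/125, 42/125]
  S1: [84/125, 41/125]

(P^3)[S1 -> S0] = 84/125

Answer: 84/125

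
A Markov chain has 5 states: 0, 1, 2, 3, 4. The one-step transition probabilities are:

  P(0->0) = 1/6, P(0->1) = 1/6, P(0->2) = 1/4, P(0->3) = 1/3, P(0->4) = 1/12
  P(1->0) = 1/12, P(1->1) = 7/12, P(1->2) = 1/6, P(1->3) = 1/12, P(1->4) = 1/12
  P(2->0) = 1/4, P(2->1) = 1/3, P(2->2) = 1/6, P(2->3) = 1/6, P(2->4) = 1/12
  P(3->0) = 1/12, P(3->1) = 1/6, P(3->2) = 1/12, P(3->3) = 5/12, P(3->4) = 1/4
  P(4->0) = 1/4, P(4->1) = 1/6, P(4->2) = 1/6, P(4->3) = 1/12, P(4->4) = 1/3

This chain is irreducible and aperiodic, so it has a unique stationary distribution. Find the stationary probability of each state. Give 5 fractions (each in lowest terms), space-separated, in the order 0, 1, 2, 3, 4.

Answer: 1393/9365 622/1873 304/1873 1883/9365 1459/9365

Derivation:
The stationary distribution satisfies pi = pi * P, i.e.:
  pi_0 = 1/6*pi_0 + 1/12*pi_1 + 1/4*pi_2 + 1/12*pi_3 + 1/4*pi_4
  pi_1 = 1/6*pi_0 + 7/12*pi_1 + 1/3*pi_2 + 1/6*pi_3 + 1/6*pi_4
  pi_2 = 1/4*pi_0 + 1/6*pi_1 + 1/6*pi_2 + 1/12*pi_3 + 1/6*pi_4
  pi_3 = 1/3*pi_0 + 1/12*pi_1 + 1/6*pi_2 + 5/12*pi_3 + 1/12*pi_4
  pi_4 = 1/12*pi_0 + 1/12*pi_1 + 1/12*pi_2 + 1/4*pi_3 + 1/3*pi_4
with normalization: pi_0 + pi_1 + pi_2 + pi_3 + pi_4 = 1.

Using the first 4 balance equations plus normalization, the linear system A*pi = b is:
  [-5/6, 1/12, 1/4, 1/12, 1/4] . pi = 0
  [1/6, -5/12, 1/3, 1/6, 1/6] . pi = 0
  [1/4, 1/6, -5/6, 1/12, 1/6] . pi = 0
  [1/3, 1/12, 1/6, -7/12, 1/12] . pi = 0
  [1, 1, 1, 1, 1] . pi = 1

Solving yields:
  pi_0 = 1393/9365
  pi_1 = 622/1873
  pi_2 = 304/1873
  pi_3 = 1883/9365
  pi_4 = 1459/9365

Verification (pi * P):
  1393/9365*1/6 + 622/1873*1/12 + 304/1873*1/4 + 1883/9365*1/12 + 1459/9365*1/4 = 1393/9365 = pi_0  (ok)
  1393/9365*1/6 + 622/1873*7/12 + 304/1873*1/3 + 1883/9365*1/6 + 1459/9365*1/6 = 622/1873 = pi_1  (ok)
  1393/9365*1/4 + 622/1873*1/6 + 304/1873*1/6 + 1883/9365*1/12 + 1459/9365*1/6 = 304/1873 = pi_2  (ok)
  1393/9365*1/3 + 622/1873*1/12 + 304/1873*1/6 + 1883/9365*5/12 + 1459/9365*1/12 = 1883/9365 = pi_3  (ok)
  1393/9365*1/12 + 622/1873*1/12 + 304/1873*1/12 + 1883/9365*1/4 + 1459/9365*1/3 = 1459/9365 = pi_4  (ok)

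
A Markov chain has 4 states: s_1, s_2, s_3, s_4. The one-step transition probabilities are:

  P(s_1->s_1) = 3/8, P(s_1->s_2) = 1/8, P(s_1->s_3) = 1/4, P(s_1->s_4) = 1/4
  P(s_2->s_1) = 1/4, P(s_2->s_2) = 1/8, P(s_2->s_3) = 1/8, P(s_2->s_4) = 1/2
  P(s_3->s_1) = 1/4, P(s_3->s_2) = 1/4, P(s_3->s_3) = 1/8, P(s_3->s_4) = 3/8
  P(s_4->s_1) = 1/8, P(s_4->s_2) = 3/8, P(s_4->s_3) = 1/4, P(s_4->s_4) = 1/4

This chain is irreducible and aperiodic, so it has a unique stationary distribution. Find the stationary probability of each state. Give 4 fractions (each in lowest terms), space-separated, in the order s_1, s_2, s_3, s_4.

The stationary distribution satisfies pi = pi * P, i.e.:
  pi_s_1 = 3/8*pi_s_1 + 1/4*pi_s_2 + 1/4*pi_s_3 + 1/8*pi_s_4
  pi_s_2 = 1/8*pi_s_1 + 1/8*pi_s_2 + 1/4*pi_s_3 + 3/8*pi_s_4
  pi_s_3 = 1/4*pi_s_1 + 1/8*pi_s_2 + 1/8*pi_s_3 + 1/4*pi_s_4
  pi_s_4 = 1/4*pi_s_1 + 1/2*pi_s_2 + 3/8*pi_s_3 + 1/4*pi_s_4
with normalization: pi_s_1 + pi_s_2 + pi_s_3 + pi_s_4 = 1.

Using the first 3 balance equations plus normalization, the linear system A*pi = b is:
  [-5/8, 1/4, 1/4, 1/8] . pi = 0
  [1/8, -7/8, 1/4, 3/8] . pi = 0
  [1/4, 1/8, -7/8, 1/4] . pi = 0
  [1, 1, 1, 1] . pi = 1

Solving yields:
  pi_s_1 = 131/550
  pi_s_2 = 64/275
  pi_s_3 = 54/275
  pi_s_4 = 183/550

Verification (pi * P):
  131/550*3/8 + 64/275*1/4 + 54/275*1/4 + 183/550*1/8 = 131/550 = pi_s_1  (ok)
  131/550*1/8 + 64/275*1/8 + 54/275*1/4 + 183/550*3/8 = 64/275 = pi_s_2  (ok)
  131/550*1/4 + 64/275*1/8 + 54/275*1/8 + 183/550*1/4 = 54/275 = pi_s_3  (ok)
  131/550*1/4 + 64/275*1/2 + 54/275*3/8 + 183/550*1/4 = 183/550 = pi_s_4  (ok)

Answer: 131/550 64/275 54/275 183/550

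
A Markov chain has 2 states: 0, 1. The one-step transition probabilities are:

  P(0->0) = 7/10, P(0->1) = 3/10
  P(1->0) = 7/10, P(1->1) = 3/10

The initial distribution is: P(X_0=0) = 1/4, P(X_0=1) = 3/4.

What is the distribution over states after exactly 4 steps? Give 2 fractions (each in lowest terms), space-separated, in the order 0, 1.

Propagating the distribution step by step (d_{t+1} = d_t * P):
d_0 = (0=1/4, 1=3/4)
  d_1[0] = 1/4*7/10 + 3/4*7/10 = 7/10
  d_1[1] = 1/4*3/10 + 3/4*3/10 = 3/10
d_1 = (0=7/10, 1=3/10)
  d_2[0] = 7/10*7/10 + 3/10*7/10 = 7/10
  d_2[1] = 7/10*3/10 + 3/10*3/10 = 3/10
d_2 = (0=7/10, 1=3/10)
  d_3[0] = 7/10*7/10 + 3/10*7/10 = 7/10
  d_3[1] = 7/10*3/10 + 3/10*3/10 = 3/10
d_3 = (0=7/10, 1=3/10)
  d_4[0] = 7/10*7/10 + 3/10*7/10 = 7/10
  d_4[1] = 7/10*3/10 + 3/10*3/10 = 3/10
d_4 = (0=7/10, 1=3/10)

Answer: 7/10 3/10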